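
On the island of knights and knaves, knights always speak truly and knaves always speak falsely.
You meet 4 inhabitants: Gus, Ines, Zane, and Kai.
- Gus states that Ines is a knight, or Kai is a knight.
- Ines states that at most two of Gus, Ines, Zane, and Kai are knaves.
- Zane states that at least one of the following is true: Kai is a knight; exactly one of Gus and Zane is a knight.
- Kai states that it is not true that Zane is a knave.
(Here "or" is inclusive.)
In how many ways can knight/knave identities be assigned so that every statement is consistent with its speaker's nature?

2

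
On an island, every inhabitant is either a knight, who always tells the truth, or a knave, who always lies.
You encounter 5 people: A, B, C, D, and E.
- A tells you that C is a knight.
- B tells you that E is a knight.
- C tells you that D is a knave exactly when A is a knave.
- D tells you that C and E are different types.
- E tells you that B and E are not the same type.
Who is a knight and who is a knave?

As a knight, A's statement "C is a knight" should be True; it is.
Since B is a knave, "E is a knight" needs to be false, which holds.
C is a knight, and the claim "D is a knave exactly when A is a knave" is indeed True.
D is a knight; "C and E are different types" is True, as required.
E is a knave, and the claim "B and E are not the same type" is indeed false.

Knights: A, C, and D. Knaves: B and E.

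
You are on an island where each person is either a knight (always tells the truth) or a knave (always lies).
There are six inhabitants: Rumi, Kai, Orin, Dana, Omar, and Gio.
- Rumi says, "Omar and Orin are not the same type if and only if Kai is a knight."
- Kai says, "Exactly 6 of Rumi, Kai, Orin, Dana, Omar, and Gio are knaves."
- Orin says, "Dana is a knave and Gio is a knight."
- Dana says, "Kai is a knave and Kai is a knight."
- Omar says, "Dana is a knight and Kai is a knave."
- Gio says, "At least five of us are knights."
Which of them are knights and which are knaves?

Rumi is a knight, Kai is a knave, Orin is a knave, Dana is a knave, Omar is a knave, and Gio is a knave.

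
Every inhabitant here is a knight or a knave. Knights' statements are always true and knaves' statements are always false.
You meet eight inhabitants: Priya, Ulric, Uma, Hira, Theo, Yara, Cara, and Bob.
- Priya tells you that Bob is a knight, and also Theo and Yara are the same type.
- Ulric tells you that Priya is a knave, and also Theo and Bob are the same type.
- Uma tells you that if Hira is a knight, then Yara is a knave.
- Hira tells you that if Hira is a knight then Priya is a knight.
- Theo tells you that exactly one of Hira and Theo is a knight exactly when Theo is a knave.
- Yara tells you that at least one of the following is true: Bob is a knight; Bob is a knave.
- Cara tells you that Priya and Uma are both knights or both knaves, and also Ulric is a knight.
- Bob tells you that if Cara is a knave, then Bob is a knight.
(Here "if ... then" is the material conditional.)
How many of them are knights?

5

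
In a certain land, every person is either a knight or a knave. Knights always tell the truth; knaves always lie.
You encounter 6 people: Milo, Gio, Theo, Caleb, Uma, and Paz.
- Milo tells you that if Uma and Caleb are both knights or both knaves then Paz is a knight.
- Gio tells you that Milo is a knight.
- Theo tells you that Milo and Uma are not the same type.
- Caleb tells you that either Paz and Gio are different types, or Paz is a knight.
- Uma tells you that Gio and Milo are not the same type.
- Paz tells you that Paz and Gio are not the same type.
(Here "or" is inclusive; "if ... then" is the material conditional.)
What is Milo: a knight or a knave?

Milo is a knave.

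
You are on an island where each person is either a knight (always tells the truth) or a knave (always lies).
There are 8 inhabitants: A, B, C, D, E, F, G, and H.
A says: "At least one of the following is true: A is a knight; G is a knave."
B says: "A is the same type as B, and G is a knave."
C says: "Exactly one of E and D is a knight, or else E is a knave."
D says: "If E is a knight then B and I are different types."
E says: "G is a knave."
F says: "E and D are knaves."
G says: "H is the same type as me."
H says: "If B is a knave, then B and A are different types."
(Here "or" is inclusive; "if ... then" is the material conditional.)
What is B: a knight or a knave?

B is a knave.

Consistent assignments: {A=knight, B=knave, C=knight, D=knight, E=knave, F=knave, G=knight, H=knight}; {A=knight, B=knave, C=knight, D=knave, E=knight, F=knave, G=knave, H=knight}; {A=knight, B=knave, C=knave, D=knight, E=knight, F=knave, G=knave, H=knight}
In every consistent assignment, B is a knave.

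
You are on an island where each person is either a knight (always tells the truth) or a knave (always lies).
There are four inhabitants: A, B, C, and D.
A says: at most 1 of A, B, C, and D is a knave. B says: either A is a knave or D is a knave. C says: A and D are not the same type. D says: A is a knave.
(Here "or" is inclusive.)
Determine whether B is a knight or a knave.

Consistent assignments: {A=knight, B=knight, C=knight, D=knave}
In every consistent assignment, B is a knight.

B is a knight.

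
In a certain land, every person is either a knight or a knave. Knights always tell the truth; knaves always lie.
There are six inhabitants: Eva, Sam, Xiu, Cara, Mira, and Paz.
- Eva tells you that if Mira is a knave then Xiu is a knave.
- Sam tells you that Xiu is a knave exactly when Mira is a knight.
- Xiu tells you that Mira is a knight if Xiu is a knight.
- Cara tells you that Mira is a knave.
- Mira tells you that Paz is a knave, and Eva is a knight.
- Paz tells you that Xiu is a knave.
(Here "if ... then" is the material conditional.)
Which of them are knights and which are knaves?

Knights: Eva, Xiu, and Mira. Knaves: Sam, Cara, and Paz.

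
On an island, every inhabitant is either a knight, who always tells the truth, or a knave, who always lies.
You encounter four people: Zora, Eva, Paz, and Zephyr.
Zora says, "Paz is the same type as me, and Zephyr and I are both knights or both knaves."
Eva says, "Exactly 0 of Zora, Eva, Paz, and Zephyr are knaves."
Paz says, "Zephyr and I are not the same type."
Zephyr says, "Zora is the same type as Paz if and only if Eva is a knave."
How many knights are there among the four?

1

The unique consistent assignment is Zora=knave, Eva=knave, Paz=knight, Zephyr=knave.
That has 1 knight.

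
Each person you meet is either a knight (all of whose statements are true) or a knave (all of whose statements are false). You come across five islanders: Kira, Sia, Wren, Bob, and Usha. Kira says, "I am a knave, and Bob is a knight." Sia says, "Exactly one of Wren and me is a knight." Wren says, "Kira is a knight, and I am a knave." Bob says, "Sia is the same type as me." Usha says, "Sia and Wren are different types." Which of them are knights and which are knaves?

Knights: Sia and Usha. Knaves: Kira, Wren, and Bob.

Kira is a knave; "I am a knave, and Bob is a knight" is False, as required.
Sia is a knight, and the claim "exactly one of Wren and me is a knight" is indeed true.
Wren is a knave; "Kira is a knight, and I am a knave" is False, as required.
Bob is a knave, so "Sia is the same type as me" must be False — and it is.
Usha (knight): "Sia and Wren are different types" — true. ✓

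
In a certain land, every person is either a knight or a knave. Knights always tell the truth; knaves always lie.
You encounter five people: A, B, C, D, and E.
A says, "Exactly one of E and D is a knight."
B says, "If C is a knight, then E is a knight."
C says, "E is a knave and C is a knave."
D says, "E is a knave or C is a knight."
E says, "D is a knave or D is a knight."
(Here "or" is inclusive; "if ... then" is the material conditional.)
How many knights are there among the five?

3

The unique consistent assignment is A=knight, B=knight, C=knave, D=knave, E=knight.
That has 3 knights.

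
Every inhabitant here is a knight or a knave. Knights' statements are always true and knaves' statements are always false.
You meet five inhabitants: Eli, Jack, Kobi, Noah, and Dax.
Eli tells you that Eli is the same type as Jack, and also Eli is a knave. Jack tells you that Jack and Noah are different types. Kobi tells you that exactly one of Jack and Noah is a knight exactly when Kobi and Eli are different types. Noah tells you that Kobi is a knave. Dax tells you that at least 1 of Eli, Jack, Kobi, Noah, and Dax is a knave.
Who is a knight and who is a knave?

Eli is a knave, Jack is a knight, Kobi is a knight, Noah is a knave, and Dax is a knight.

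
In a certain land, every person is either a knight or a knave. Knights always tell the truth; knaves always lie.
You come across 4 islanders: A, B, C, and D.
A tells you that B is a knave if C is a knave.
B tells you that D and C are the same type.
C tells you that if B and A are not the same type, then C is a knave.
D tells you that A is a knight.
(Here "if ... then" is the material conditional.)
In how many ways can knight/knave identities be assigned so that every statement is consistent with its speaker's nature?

1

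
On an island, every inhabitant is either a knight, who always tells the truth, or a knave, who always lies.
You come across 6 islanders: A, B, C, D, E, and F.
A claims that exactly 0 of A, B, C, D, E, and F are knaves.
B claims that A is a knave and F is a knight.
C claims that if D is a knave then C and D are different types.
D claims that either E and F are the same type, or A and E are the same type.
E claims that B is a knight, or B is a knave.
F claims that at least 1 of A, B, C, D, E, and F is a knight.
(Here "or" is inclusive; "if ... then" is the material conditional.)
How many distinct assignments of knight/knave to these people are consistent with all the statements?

1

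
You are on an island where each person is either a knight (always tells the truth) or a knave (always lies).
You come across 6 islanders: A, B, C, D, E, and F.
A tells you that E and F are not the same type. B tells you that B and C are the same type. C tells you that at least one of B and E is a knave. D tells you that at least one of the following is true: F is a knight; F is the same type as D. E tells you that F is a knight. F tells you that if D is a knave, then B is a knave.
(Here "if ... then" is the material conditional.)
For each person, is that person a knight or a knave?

Knights: C, D, E, and F. Knaves: A and B.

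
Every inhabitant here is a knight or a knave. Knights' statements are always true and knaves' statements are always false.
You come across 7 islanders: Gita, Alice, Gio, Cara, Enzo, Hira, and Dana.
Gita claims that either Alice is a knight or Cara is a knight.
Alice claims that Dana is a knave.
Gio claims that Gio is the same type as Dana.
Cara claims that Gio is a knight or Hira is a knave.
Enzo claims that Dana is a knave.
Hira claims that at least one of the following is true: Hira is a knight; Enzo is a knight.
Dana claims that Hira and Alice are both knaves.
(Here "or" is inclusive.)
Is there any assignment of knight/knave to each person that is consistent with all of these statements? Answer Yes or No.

Yes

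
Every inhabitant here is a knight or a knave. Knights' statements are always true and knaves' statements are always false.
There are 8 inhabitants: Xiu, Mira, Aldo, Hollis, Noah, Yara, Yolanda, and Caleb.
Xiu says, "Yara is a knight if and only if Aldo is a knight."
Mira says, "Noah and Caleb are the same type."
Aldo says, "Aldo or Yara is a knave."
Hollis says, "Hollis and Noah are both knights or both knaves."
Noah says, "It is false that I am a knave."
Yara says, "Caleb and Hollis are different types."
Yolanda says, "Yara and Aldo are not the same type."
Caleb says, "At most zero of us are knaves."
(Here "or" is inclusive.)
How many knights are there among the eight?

The unique consistent assignment is Xiu=knave, Mira=knave, Aldo=knight, Hollis=knave, Noah=knight, Yara=knave, Yolanda=knight, Caleb=knave.
That has 3 knights.

3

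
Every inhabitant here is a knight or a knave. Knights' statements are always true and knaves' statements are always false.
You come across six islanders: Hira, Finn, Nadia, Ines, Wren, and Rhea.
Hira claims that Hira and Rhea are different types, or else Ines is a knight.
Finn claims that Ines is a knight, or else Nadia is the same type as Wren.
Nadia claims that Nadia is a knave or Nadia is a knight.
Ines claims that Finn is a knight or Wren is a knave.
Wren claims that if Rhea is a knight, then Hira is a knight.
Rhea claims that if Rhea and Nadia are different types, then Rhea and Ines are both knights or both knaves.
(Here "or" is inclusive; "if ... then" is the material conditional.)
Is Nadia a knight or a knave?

Consistent assignments: {Hira=knight, Finn=knight, Nadia=knight, Ines=knight, Wren=knight, Rhea=knight}; {Hira=knight, Finn=knight, Nadia=knight, Ines=knight, Wren=knight, Rhea=knave}
In every consistent assignment, Nadia is a knight.

Nadia is a knight.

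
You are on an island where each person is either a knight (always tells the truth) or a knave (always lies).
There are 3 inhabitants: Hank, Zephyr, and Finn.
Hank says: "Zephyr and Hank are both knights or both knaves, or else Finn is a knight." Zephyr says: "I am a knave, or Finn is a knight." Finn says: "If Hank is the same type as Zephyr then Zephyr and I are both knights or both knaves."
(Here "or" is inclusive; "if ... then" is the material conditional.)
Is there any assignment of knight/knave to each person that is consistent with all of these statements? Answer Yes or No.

Yes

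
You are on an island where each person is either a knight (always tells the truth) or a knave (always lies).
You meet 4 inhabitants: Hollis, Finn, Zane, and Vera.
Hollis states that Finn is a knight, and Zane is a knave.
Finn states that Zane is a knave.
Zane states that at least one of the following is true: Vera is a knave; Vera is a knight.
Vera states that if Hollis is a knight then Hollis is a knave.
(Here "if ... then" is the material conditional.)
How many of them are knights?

2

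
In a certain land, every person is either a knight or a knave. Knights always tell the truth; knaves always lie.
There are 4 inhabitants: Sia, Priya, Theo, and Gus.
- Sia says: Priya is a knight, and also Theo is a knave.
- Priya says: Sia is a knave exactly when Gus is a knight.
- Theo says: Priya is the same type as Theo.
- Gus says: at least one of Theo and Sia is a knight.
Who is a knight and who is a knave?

Suppose Sia is a knight. Then Sia's statement "Priya is a knight, and also Theo is a knave" would have to be true. Checking the 8 ways to assign the others, none is consistent with every speaker.
(For instance, with Priya=knight, Theo=knight, Gus=knight, Sia's claim "Priya is a knight, and also Theo is a knave" comes out false where it would need to be true.)
So Sia must be a knave, making "Priya is a knight, and also Theo is a knave" false. Taking Sia=knave, Priya=knight, Theo=knight, Gus=knight, each remaining statement checks out:
  Priya (knight): "Sia is a knave exactly when Gus is a knight" — true. ✓
  Theo (knight): "Priya is the same type as Theo" — true. ✓
  Gus (knight): "at least one of Theo and Sia is a knight" — true. ✓
This is the unique consistent assignment.

Sia is a knave, Priya is a knight, Theo is a knight, and Gus is a knight.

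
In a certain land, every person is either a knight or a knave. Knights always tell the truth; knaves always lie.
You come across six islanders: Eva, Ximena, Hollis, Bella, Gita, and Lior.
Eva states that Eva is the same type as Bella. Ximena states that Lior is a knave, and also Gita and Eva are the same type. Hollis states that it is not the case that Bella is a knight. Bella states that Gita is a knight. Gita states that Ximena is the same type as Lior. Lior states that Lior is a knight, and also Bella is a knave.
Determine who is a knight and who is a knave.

Eva is a knave, Ximena is a knave, Hollis is a knave, Bella is a knight, Gita is a knight, and Lior is a knave.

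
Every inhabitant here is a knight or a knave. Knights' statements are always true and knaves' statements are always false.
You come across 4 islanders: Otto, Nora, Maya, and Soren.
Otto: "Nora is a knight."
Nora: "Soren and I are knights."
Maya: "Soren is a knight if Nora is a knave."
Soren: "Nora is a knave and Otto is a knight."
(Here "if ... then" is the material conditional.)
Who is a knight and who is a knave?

Otto is a knave, and the claim "Nora is a knight" is indeed False.
As a knave, Nora's statement "Soren and I are knights" should be False; it is.
Maya is a knave, and the claim "Soren is a knight if Nora is a knave" is indeed False.
As a knave, Soren's statement "Nora is a knave and Otto is a knight" should be False; it is.

Otto is a knave, Nora is a knave, Maya is a knave, and Soren is a knave.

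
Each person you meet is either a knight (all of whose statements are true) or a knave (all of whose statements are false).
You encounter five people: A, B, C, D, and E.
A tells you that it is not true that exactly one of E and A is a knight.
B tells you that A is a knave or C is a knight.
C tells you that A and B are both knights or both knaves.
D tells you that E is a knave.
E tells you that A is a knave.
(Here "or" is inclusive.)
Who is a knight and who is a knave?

A is a knave, so "it is not true that exactly one of E and A is a knight" must be False — and it is.
Since B is a knight, "A is a knave or C is a knight" needs to be true, which holds.
C is a knave, so "A and B are both knights or both knaves" must be False — and it is.
D is a knave, and the claim "E is a knave" is indeed False.
As a knight, E's statement "A is a knave" should be true; it is.

A is a knave, B is a knight, C is a knave, D is a knave, and E is a knight.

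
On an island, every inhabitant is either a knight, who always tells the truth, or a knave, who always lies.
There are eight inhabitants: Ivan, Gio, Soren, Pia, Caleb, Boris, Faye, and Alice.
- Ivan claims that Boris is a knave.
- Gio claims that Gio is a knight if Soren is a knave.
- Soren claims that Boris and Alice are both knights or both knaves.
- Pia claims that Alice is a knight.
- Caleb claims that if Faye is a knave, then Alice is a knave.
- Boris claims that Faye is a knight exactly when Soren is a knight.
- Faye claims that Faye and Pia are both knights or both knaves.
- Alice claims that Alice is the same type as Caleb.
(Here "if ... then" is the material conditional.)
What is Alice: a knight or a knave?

Consistent assignments: {Ivan=knight, Gio=knight, Soren=knave, Pia=knight, Caleb=knight, Boris=knave, Faye=knight, Alice=knight}; {Ivan=knight, Gio=knave, Soren=knave, Pia=knight, Caleb=knight, Boris=knave, Faye=knight, Alice=knight}; {Ivan=knave, Gio=knight, Soren=knight, Pia=knight, Caleb=knight, Boris=knight, Faye=knight, Alice=knight}
In every consistent assignment, Alice is a knight.

Alice is a knight.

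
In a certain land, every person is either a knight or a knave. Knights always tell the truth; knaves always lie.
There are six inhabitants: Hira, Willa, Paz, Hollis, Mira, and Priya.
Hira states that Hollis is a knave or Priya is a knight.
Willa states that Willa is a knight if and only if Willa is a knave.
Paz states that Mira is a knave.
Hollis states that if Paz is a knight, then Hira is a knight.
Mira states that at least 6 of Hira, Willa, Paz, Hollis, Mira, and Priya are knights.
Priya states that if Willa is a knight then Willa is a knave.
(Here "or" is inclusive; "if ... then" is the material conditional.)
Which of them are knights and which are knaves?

Knights: Hira, Paz, Hollis, and Priya. Knaves: Willa and Mira.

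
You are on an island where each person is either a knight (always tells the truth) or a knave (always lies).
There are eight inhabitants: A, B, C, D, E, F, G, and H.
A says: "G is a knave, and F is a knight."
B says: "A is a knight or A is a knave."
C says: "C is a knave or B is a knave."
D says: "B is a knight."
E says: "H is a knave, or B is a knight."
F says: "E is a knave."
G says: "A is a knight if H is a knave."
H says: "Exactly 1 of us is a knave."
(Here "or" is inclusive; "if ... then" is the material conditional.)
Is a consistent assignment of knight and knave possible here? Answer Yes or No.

No

Checking all 256 assignments, each has at least one speaker whose statement's truth value contradicts their type.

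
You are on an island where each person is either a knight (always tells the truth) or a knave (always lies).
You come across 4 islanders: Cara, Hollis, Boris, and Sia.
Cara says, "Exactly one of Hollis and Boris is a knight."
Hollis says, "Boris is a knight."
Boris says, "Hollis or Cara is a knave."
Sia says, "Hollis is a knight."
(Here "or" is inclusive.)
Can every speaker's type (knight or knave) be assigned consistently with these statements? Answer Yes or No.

One consistent assignment: Cara=knave, Hollis=knight, Boris=knight, Sia=knight.

Yes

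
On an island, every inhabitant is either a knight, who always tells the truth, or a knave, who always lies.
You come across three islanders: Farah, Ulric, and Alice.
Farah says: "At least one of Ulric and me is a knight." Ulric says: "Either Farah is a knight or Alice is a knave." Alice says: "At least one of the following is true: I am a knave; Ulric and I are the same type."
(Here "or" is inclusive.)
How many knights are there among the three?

3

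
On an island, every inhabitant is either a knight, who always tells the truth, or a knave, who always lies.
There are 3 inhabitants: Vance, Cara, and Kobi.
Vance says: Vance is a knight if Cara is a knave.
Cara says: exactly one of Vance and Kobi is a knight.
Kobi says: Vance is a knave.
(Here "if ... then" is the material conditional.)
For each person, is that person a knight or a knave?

As a knight, Vance's statement "Vance is a knight if Cara is a knave" should be true; it is.
Cara is a knight; "exactly one of Vance and Kobi is a knight" is true, as required.
Since Kobi is a knave, "Vance is a knave" needs to be false, which holds.

Knights: Vance and Cara. Knaves: Kobi.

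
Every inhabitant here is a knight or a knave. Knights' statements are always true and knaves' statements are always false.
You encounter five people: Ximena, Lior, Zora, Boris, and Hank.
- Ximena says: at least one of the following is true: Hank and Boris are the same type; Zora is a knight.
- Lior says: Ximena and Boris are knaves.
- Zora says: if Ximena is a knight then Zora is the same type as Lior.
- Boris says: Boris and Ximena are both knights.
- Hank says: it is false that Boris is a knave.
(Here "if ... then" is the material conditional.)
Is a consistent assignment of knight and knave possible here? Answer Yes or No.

Checking all 32 assignments, each has at least one speaker whose statement's truth value contradicts their type.

No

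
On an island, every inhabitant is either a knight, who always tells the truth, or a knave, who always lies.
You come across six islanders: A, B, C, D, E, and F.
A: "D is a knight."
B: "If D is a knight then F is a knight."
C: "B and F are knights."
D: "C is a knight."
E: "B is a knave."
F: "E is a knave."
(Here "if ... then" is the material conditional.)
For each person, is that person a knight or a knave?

A is a knight, B is a knight, C is a knight, D is a knight, E is a knave, and F is a knight.

A (knight): "D is a knight" — True. ✓
Since B is a knight, "if D is a knight then F is a knight" needs to be True, which holds.
C is a knight, and the claim "B and F are knights" is indeed True.
D is a knight, so "C is a knight" must be True — and it is.
E is a knave, so "B is a knave" must be False — and it is.
F (knight): "E is a knave" — True. ✓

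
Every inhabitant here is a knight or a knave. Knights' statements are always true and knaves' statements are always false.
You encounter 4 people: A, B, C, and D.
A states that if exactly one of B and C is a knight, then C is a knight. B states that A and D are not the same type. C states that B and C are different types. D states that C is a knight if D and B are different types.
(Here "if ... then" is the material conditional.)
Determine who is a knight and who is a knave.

As a knight, A's statement "if exactly one of B and C is a knight, then C is a knight" should be true; it is.
As a knave, B's statement "A and D are not the same type" should be False; it is.
C is a knight, so "B and C are different types" must be true — and it is.
As a knight, D's statement "C is a knight if D and B are different types" should be true; it is.

Knights: A, C, and D. Knaves: B.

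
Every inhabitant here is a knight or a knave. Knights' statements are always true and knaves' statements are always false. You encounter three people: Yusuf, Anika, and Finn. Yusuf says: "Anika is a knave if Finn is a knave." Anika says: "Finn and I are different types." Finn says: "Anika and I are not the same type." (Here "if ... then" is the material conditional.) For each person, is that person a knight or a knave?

Knights: Yusuf. Knaves: Anika and Finn.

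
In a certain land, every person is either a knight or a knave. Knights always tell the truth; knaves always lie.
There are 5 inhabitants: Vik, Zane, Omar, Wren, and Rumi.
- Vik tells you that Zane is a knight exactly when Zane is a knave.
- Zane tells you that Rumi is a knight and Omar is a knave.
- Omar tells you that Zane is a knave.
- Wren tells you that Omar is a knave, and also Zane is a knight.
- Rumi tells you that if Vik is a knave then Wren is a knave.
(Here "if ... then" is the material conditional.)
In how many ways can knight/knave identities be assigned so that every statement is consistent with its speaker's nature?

Consistent assignments:
  Vik=knave, Zane=knave, Omar=knight, Wren=knave, Rumi=knight

1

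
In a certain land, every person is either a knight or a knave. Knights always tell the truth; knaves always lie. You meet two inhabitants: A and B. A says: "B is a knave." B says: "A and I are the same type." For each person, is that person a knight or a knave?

A is a knight and B is a knave.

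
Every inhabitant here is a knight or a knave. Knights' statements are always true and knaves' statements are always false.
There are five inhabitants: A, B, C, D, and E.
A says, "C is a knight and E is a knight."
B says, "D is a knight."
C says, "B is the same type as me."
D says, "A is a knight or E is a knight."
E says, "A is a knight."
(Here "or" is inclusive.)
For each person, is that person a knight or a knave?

A (knight): "C is a knight and E is a knight" — True. ✓
B is a knight, so "D is a knight" must be True — and it is.
C is a knight, and the claim "B is the same type as me" is indeed True.
D is a knight, and the claim "A is a knight or E is a knight" is indeed True.
E is a knight, and the claim "A is a knight" is indeed True.

A is a knight, B is a knight, C is a knight, D is a knight, and E is a knight.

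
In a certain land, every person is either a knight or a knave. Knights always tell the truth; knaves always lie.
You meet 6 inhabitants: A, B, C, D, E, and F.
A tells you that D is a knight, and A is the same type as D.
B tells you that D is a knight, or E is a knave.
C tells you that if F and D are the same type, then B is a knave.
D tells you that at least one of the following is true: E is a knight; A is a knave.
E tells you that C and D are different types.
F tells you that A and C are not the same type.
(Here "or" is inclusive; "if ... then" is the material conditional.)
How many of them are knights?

5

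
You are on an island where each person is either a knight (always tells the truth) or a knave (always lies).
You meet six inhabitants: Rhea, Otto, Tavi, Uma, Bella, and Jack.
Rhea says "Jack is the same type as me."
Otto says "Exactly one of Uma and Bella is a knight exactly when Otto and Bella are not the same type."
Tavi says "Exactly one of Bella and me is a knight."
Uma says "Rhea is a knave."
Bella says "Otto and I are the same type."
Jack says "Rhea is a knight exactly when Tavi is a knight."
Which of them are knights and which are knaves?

Knights: Otto, Uma, and Jack. Knaves: Rhea, Tavi, and Bella.

Rhea is a knave, so "Jack is the same type as me" must be False — and it is.
Since Otto is a knight, "exactly one of Uma and Bella is a knight exactly when Otto and Bella are not the same type" needs to be true, which holds.
Tavi is a knave, and the claim "exactly one of Bella and me is a knight" is indeed False.
Since Uma is a knight, "Rhea is a knave" needs to be true, which holds.
Bella is a knave, so "Otto and I are the same type" must be False — and it is.
Jack is a knight; "Rhea is a knight exactly when Tavi is a knight" is true, as required.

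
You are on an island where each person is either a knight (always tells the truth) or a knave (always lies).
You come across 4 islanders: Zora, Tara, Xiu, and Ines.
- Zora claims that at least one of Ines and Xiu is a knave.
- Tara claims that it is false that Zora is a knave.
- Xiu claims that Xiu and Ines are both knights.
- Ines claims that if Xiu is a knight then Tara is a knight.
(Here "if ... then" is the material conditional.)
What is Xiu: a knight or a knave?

Xiu is a knave.

Consistent assignments: {Zora=knight, Tara=knight, Xiu=knave, Ines=knight}
In every consistent assignment, Xiu is a knave.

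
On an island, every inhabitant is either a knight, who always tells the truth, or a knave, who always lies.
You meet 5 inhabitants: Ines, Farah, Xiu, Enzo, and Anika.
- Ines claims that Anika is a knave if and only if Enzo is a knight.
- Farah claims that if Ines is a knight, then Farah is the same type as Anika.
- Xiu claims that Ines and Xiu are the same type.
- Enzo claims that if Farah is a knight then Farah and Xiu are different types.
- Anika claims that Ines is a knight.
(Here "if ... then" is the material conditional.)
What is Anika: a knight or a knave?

Anika is a knight.

Consistent assignments: {Ines=knight, Farah=knight, Xiu=knight, Enzo=knave, Anika=knight}
In every consistent assignment, Anika is a knight.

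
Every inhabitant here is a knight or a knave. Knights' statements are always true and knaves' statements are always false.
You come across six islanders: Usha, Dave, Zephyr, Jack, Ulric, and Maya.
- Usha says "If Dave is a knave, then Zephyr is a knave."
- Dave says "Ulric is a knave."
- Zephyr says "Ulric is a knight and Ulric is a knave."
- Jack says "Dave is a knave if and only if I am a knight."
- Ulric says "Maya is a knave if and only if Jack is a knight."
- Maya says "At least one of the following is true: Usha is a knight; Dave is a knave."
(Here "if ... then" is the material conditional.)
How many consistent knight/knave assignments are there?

1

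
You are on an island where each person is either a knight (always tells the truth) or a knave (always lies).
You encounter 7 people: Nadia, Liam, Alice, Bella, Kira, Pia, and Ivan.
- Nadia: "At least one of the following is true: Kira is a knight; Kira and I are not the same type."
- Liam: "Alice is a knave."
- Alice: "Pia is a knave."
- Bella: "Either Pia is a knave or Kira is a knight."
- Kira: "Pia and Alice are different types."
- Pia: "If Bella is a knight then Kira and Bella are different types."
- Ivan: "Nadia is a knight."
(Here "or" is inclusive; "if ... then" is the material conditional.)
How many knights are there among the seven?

The unique consistent assignment is Nadia=knight, Liam=knave, Alice=knight, Bella=knight, Kira=knight, Pia=knave, Ivan=knight.
That has 5 knights.

5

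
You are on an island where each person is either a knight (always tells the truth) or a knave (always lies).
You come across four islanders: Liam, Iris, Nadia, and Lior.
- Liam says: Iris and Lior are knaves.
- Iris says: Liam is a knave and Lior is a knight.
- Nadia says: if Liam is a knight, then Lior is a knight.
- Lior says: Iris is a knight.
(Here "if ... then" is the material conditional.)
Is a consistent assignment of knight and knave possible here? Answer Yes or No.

Yes

One consistent assignment: Liam=knight, Iris=knave, Nadia=knave, Lior=knave.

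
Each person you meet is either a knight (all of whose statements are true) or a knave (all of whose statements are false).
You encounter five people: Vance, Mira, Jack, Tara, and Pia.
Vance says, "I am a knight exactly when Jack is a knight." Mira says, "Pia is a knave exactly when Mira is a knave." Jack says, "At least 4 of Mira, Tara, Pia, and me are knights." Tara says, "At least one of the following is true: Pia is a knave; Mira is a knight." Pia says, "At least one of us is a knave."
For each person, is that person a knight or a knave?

Vance is a knave, Mira is a knight, Jack is a knight, Tara is a knight, and Pia is a knight.

Since Vance is a knave, "I am a knight exactly when Jack is a knight" needs to be false, which holds.
Mira is a knight, so "Pia is a knave exactly when Mira is a knave" must be True — and it is.
Jack (knight): "at least 4 of Mira, Tara, Pia, and me are knights" — True. ✓
Tara is a knight; "at least one of the following is true: Pia is a knave; Mira is a knight" is True, as required.
Pia is a knight, so "at least one of us is a knave" must be True — and it is.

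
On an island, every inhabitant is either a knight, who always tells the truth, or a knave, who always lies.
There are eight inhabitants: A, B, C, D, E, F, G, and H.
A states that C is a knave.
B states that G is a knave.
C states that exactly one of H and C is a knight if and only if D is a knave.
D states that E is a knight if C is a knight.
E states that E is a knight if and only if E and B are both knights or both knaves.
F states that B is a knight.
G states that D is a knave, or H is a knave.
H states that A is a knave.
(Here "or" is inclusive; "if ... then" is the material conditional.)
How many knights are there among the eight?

6

The unique consistent assignment is A=knave, B=knight, C=knight, D=knight, E=knight, F=knight, G=knave, H=knight.
That has 6 knights.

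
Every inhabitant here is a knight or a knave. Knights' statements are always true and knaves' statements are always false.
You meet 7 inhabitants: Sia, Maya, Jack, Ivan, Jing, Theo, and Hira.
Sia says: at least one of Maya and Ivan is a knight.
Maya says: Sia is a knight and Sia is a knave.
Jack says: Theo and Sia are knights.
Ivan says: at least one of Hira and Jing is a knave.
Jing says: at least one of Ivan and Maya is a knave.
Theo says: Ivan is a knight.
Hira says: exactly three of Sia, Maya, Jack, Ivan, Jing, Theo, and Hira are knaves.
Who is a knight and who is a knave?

Sia is a knight, Maya is a knave, Jack is a knight, Ivan is a knight, Jing is a knight, Theo is a knight, and Hira is a knave.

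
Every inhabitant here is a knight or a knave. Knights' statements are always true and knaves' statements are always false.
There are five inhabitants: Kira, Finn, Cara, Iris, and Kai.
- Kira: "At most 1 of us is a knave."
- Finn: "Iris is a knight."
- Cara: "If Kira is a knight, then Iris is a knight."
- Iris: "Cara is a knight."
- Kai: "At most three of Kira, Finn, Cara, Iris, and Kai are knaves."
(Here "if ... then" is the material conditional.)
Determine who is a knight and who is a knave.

Knights: Kira, Finn, Cara, Iris, and Kai. Knaves: none.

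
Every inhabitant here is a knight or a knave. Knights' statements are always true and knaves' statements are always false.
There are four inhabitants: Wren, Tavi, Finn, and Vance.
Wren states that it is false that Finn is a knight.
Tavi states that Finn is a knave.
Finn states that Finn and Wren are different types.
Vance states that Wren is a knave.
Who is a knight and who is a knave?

Wren is a knave, Tavi is a knave, Finn is a knight, and Vance is a knight.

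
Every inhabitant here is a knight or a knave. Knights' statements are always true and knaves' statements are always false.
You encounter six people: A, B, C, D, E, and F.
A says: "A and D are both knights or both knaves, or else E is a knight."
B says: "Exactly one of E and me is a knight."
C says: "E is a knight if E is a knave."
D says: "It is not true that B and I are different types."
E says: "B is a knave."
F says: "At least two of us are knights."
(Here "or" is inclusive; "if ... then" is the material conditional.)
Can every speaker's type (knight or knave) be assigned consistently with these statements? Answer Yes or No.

One consistent assignment: A=knight, B=knight, C=knave, D=knight, E=knave, F=knight.

Yes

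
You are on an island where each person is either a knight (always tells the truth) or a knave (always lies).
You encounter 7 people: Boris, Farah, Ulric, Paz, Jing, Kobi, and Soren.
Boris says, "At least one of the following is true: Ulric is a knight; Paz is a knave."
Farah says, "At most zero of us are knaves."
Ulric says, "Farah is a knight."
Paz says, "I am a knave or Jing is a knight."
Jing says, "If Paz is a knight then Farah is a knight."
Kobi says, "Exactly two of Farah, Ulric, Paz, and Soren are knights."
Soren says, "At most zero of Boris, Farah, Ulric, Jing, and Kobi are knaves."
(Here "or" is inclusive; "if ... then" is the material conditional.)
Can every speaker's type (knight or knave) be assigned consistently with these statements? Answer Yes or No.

No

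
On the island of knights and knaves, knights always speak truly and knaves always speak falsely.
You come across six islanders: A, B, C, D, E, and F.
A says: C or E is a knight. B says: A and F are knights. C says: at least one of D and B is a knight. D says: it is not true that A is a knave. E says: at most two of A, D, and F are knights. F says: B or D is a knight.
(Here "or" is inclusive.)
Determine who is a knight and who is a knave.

A (knight): "C or E is a knight" — True. ✓
B is a knight, and the claim "A and F are knights" is indeed True.
C is a knight, and the claim "at least one of D and B is a knight" is indeed True.
D is a knight, and the claim "it is not true that A is a knave" is indeed True.
As a knave, E's statement "at most two of A, D, and F are knights" should be false; it is.
As a knight, F's statement "B or D is a knight" should be True; it is.

A is a knight, B is a knight, C is a knight, D is a knight, E is a knave, and F is a knight.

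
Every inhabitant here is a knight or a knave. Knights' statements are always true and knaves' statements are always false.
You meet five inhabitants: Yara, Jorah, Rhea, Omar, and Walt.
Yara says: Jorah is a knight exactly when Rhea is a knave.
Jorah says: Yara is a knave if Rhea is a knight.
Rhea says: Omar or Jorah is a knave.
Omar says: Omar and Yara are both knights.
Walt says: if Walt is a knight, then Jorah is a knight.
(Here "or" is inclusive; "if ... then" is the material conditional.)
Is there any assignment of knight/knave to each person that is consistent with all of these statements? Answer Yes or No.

Yes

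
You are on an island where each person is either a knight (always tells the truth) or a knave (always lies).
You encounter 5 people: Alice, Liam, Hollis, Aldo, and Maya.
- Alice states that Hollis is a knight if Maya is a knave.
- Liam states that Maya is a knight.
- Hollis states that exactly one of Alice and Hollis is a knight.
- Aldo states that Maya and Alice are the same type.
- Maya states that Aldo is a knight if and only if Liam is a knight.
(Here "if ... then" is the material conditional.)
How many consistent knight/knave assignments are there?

1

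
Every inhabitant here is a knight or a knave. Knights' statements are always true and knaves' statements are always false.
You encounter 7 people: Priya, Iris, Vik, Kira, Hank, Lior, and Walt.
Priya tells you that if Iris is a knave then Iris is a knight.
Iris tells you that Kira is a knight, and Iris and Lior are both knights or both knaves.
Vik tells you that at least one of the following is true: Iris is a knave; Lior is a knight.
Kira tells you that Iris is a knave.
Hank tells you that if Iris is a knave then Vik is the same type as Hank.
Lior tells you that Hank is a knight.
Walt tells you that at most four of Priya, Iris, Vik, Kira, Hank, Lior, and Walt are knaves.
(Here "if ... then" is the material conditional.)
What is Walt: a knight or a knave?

Walt is a knight.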